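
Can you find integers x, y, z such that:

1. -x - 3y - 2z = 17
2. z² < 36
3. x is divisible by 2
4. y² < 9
Yes

Take x = -18, y = 1, z = -1. Substituting into each constraint:
  (1) 18 - 3(1) - 2(-1) = 17 ✓
  (2) z² = (-1)² = 1, and 1 < 36 ✓
  (3) -18 = 2 × -9, remainder 0 ✓
  (4) y² = (1)² = 1, and 1 < 9 ✓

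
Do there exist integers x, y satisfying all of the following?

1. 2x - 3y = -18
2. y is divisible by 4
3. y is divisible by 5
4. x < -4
Yes

Take x = -9, y = 0. Substituting into each constraint:
  (1) 2(-9) - 3(0) = -18 ✓
  (2) 0 = 4 × 0, remainder 0 ✓
  (3) 0 = 5 × 0, remainder 0 ✓
  (4) -9 < -4 ✓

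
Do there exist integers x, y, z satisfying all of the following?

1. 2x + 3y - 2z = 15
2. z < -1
Yes

Take x = 4, y = 1, z = -2. Substituting into each constraint:
  (1) 2(4) + 3(1) - 2(-2) = 15 ✓
  (2) -2 < -1 ✓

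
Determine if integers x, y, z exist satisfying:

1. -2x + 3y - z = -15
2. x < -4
Yes

Take x = -5, y = 0, z = 25. Substituting into each constraint:
  (1) -2(-5) + 3(0) + (-25) = -15 ✓
  (2) -5 < -4 ✓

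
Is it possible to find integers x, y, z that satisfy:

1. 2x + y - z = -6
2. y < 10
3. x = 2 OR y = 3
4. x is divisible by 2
Yes

Take x = 0, y = 3, z = 9. Substituting into each constraint:
  (1) 2(0) + 3 + (-9) = -6 ✓
  (2) 3 < 10 ✓
  (3) y = 3, target 3 ✓ (second branch holds)
  (4) 0 = 2 × 0, remainder 0 ✓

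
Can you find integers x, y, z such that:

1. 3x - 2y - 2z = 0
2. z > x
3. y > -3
Yes

Take x = 0, y = -1, z = 1. Substituting into each constraint:
  (1) 3(0) - 2(-1) - 2(1) = 0 ✓
  (2) 1 > 0 ✓
  (3) -1 > -3 ✓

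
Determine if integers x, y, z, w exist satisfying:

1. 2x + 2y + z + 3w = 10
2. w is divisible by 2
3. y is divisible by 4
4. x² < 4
Yes

Take x = -1, y = 0, z = 12, w = 0. Substituting into each constraint:
  (1) 2(-1) + 2(0) + 12 + 3(0) = 10 ✓
  (2) 0 = 2 × 0, remainder 0 ✓
  (3) 0 = 4 × 0, remainder 0 ✓
  (4) x² = (-1)² = 1, and 1 < 4 ✓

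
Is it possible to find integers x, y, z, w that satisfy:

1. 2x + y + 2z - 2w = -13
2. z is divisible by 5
Yes

Take x = -7, y = 1, z = 0, w = 0. Substituting into each constraint:
  (1) 2(-7) + 1 + 2(0) - 2(0) = -13 ✓
  (2) 0 = 5 × 0, remainder 0 ✓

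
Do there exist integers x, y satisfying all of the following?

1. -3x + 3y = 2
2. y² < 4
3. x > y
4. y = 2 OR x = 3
No

Even the single constraint (-3x + 3y = 2) is infeasible over the integers.

  - -3x + 3y = 2: every term on the left is divisible by 3, so the LHS ≡ 0 (mod 3), but the RHS 2 is not — no integer solution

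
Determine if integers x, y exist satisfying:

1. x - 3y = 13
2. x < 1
Yes

Take x = -2, y = -5. Substituting into each constraint:
  (1) (-2) - 3(-5) = 13 ✓
  (2) -2 < 1 ✓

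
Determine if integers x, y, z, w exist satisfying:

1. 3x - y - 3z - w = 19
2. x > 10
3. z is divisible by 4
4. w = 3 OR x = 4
Yes

Take x = 11, y = 11, z = 0, w = 3. Substituting into each constraint:
  (1) 3(11) + (-11) - 3(0) + (-3) = 19 ✓
  (2) 11 > 10 ✓
  (3) 0 = 4 × 0, remainder 0 ✓
  (4) w = 3, target 3 ✓ (first branch holds)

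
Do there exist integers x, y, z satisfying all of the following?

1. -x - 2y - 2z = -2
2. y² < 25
Yes

Take x = 0, y = 1, z = 0. Substituting into each constraint:
  (1) 0 - 2(1) - 2(0) = -2 ✓
  (2) y² = (1)² = 1, and 1 < 25 ✓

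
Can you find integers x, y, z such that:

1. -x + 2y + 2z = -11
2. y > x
Yes

Take x = 1, y = 2, z = -7. Substituting into each constraint:
  (1) (-1) + 2(2) + 2(-7) = -11 ✓
  (2) 2 > 1 ✓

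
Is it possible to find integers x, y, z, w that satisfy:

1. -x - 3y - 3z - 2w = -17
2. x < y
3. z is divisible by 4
Yes

Take x = -1, y = 0, z = 0, w = 9. Substituting into each constraint:
  (1) 1 - 3(0) - 3(0) - 2(9) = -17 ✓
  (2) -1 < 0 ✓
  (3) 0 = 4 × 0, remainder 0 ✓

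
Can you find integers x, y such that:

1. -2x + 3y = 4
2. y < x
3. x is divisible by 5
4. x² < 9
No

A contradictory subset is {-2x + 3y = 4, y < x, x² < 9}. No integer assignment can satisfy these jointly:

  - -2x + 3y = 4: is a linear equation tying the variables together
  - y < x: bounds one variable relative to another variable
  - x² < 9: restricts x to |x| ≤ 2

The bounds confine x to {-2, -1, 0, 1, 2}. For each value, substitute into the equation:
  • x = -2: the equation forces y = 0, but x > y fails since -2 ≤ 0.
  • x = -1: the equation gives 3y = 2, so y would not be an integer.
  • x = 0: the equation gives 3y = 4, so y would not be an integer.
  • x = 1: the equation forces y = 2, but x > y fails since 1 ≤ 2.
  • x = 2: the equation gives 3y = 8, so y would not be an integer.
Every case fails, so no integer solution exists.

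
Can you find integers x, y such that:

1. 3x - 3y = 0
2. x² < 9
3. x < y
No

A contradictory subset is {3x - 3y = 0, x < y}. No integer assignment can satisfy these jointly:

  - 3x - 3y = 0: is a linear equation tying the variables together
  - x < y: bounds one variable relative to another variable

From the equation, x − y = 0, i.e. y − x = 0; but y > x requires y − x ≥ 1. Contradiction.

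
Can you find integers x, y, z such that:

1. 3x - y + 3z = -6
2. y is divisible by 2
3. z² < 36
Yes

Take x = 0, y = 0, z = -2. Substituting into each constraint:
  (1) 3(0) + 0 + 3(-2) = -6 ✓
  (2) 0 = 2 × 0, remainder 0 ✓
  (3) z² = (-2)² = 4, and 4 < 36 ✓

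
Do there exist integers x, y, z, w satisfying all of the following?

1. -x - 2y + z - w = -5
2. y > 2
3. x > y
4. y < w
Yes

Take x = 4, y = 3, z = 9, w = 4. Substituting into each constraint:
  (1) (-4) - 2(3) + 9 + (-4) = -5 ✓
  (2) 3 > 2 ✓
  (3) 4 > 3 ✓
  (4) 3 < 4 ✓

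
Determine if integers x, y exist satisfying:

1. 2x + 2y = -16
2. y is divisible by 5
Yes

Take x = -8, y = 0. Substituting into each constraint:
  (1) 2(-8) + 2(0) = -16 ✓
  (2) 0 = 5 × 0, remainder 0 ✓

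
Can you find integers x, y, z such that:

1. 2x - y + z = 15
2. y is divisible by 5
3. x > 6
Yes

Take x = 7, y = 0, z = 1. Substituting into each constraint:
  (1) 2(7) + 0 + 1 = 15 ✓
  (2) 0 = 5 × 0, remainder 0 ✓
  (3) 7 > 6 ✓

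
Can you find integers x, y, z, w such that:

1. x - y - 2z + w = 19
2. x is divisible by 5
Yes

Take x = 0, y = 0, z = -9, w = 1. Substituting into each constraint:
  (1) 0 + 0 - 2(-9) + 1 = 19 ✓
  (2) 0 = 5 × 0, remainder 0 ✓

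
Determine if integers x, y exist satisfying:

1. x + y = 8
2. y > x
Yes

Take x = 0, y = 8. Substituting into each constraint:
  (1) 0 + 8 = 8 ✓
  (2) 8 > 0 ✓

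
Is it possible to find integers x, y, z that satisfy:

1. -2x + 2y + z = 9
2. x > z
Yes

Take x = 0, y = 5, z = -1. Substituting into each constraint:
  (1) -2(0) + 2(5) + (-1) = 9 ✓
  (2) 0 > -1 ✓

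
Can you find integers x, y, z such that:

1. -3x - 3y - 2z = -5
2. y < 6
Yes

Take x = 1, y = 0, z = 1. Substituting into each constraint:
  (1) -3(1) - 3(0) - 2(1) = -5 ✓
  (2) 0 < 6 ✓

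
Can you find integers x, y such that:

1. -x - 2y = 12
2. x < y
Yes

Take x = -12, y = 0. Substituting into each constraint:
  (1) 12 - 2(0) = 12 ✓
  (2) -12 < 0 ✓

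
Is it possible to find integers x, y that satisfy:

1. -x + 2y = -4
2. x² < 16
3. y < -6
No

The full constraint system is jointly infeasible over the integers. Each constraint and what it forces:

  - -x + 2y = -4: is a linear equation tying the variables together
  - x² < 16: restricts x to |x| ≤ 3
  - y < -6: bounds one variable relative to a constant

Range argument: with x ∈ [-3, 3], y ∈ [−∞, -7], the left side of the equation is at most -11, but the right side is -4 > -11. No integer solution exists.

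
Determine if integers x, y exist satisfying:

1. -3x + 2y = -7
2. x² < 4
Yes

Take x = 1, y = -2. Substituting into each constraint:
  (1) -3(1) + 2(-2) = -7 ✓
  (2) x² = (1)² = 1, and 1 < 4 ✓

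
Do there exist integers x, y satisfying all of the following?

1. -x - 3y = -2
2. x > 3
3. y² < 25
Yes

Take x = 5, y = -1. Substituting into each constraint:
  (1) (-5) - 3(-1) = -2 ✓
  (2) 5 > 3 ✓
  (3) y² = (-1)² = 1, and 1 < 25 ✓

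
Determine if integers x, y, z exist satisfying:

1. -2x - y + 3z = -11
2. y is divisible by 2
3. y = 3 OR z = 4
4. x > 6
No

A contradictory subset is {-2x - y + 3z = -11, y is divisible by 2, y = 3 OR z = 4}. No integer assignment can satisfy these jointly:

  - -2x - y + 3z = -11: is a linear equation tying the variables together
  - y is divisible by 2: restricts y to multiples of 2
  - y = 3 OR z = 4: forces a choice: either y = 3 or z = 4

Split on the disjunction (y = 3 OR z = 4):
  • If y = 3: this contradicts the divisibility constraint — 3 is not a multiple of 2.
  • If z = 4: with z = 4, writing y = 2y', every remaining term of the linear equation is divisible by 2, so the left side is ≡ 0 (mod 2); but the right side -23 ≡ 1 (mod 2). No integers can satisfy it.
Both branches are infeasible, so the system has no integer solution.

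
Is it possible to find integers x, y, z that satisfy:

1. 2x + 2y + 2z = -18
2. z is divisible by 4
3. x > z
Yes

Take x = 1, y = -10, z = 0. Substituting into each constraint:
  (1) 2(1) + 2(-10) + 2(0) = -18 ✓
  (2) 0 = 4 × 0, remainder 0 ✓
  (3) 1 > 0 ✓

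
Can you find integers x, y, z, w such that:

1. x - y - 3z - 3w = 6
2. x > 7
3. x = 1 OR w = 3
Yes

Take x = 15, y = 0, z = 0, w = 3. Substituting into each constraint:
  (1) 15 + 0 - 3(0) - 3(3) = 6 ✓
  (2) 15 > 7 ✓
  (3) w = 3, target 3 ✓ (second branch holds)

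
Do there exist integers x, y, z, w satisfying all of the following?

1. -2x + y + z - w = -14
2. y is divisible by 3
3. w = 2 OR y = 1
Yes

Take x = 0, y = 0, z = -12, w = 2. Substituting into each constraint:
  (1) -2(0) + 0 + (-12) + (-2) = -14 ✓
  (2) 0 = 3 × 0, remainder 0 ✓
  (3) w = 2, target 2 ✓ (first branch holds)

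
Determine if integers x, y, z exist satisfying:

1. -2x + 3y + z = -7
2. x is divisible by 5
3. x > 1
Yes

Take x = 5, y = 0, z = 3. Substituting into each constraint:
  (1) -2(5) + 3(0) + 3 = -7 ✓
  (2) 5 = 5 × 1, remainder 0 ✓
  (3) 5 > 1 ✓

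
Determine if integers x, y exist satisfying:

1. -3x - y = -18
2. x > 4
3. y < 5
Yes

Take x = 6, y = 0. Substituting into each constraint:
  (1) -3(6) + 0 = -18 ✓
  (2) 6 > 4 ✓
  (3) 0 < 5 ✓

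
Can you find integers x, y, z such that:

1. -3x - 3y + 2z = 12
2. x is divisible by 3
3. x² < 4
Yes

Take x = 0, y = 0, z = 6. Substituting into each constraint:
  (1) -3(0) - 3(0) + 2(6) = 12 ✓
  (2) 0 = 3 × 0, remainder 0 ✓
  (3) x² = (0)² = 0, and 0 < 4 ✓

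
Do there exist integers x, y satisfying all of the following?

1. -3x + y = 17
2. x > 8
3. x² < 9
No

A contradictory subset is {x > 8, x² < 9}. No integer assignment can satisfy these jointly:

  - x > 8: bounds one variable relative to a constant
  - x² < 9: restricts x to |x| ≤ 2

Direct contradiction: the bounds on x require x ≥ 9 and x ≤ 2 simultaneously, which is empty.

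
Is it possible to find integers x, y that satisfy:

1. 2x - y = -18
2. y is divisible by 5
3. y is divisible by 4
Yes

Take x = -9, y = 0. Substituting into each constraint:
  (1) 2(-9) + 0 = -18 ✓
  (2) 0 = 5 × 0, remainder 0 ✓
  (3) 0 = 4 × 0, remainder 0 ✓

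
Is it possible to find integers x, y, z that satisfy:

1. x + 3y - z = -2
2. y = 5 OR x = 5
Yes

Take x = 0, y = 5, z = 17. Substituting into each constraint:
  (1) 0 + 3(5) + (-17) = -2 ✓
  (2) y = 5, target 5 ✓ (first branch holds)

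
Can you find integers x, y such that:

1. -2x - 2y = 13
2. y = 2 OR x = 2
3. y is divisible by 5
No

Even the single constraint (-2x - 2y = 13) is infeasible over the integers.

  - -2x - 2y = 13: every term on the left is divisible by 2, so the LHS ≡ 0 (mod 2), but the RHS 13 is not — no integer solution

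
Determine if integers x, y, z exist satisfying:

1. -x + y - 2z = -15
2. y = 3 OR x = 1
Yes

Take x = 1, y = 0, z = 7. Substituting into each constraint:
  (1) (-1) + 0 - 2(7) = -15 ✓
  (2) x = 1, target 1 ✓ (second branch holds)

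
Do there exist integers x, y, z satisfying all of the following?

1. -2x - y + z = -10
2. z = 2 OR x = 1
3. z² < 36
Yes

Take x = 0, y = 12, z = 2. Substituting into each constraint:
  (1) -2(0) + (-12) + 2 = -10 ✓
  (2) z = 2, target 2 ✓ (first branch holds)
  (3) z² = (2)² = 4, and 4 < 36 ✓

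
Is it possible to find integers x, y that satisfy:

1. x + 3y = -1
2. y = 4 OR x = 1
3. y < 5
Yes

Take x = -13, y = 4. Substituting into each constraint:
  (1) (-13) + 3(4) = -1 ✓
  (2) y = 4, target 4 ✓ (first branch holds)
  (3) 4 < 5 ✓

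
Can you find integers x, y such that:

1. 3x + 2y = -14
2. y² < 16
Yes

Take x = -4, y = -1. Substituting into each constraint:
  (1) 3(-4) + 2(-1) = -14 ✓
  (2) y² = (-1)² = 1, and 1 < 16 ✓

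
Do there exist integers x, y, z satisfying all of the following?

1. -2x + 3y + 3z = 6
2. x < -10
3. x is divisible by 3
Yes

Take x = -12, y = 0, z = -6. Substituting into each constraint:
  (1) -2(-12) + 3(0) + 3(-6) = 6 ✓
  (2) -12 < -10 ✓
  (3) -12 = 3 × -4, remainder 0 ✓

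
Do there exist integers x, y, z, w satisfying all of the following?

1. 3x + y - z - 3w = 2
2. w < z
Yes

Take x = 0, y = 3, z = 1, w = 0. Substituting into each constraint:
  (1) 3(0) + 3 + (-1) - 3(0) = 2 ✓
  (2) 0 < 1 ✓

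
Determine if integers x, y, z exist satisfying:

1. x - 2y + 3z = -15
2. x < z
Yes

Take x = -1, y = 7, z = 0. Substituting into each constraint:
  (1) (-1) - 2(7) + 3(0) = -15 ✓
  (2) -1 < 0 ✓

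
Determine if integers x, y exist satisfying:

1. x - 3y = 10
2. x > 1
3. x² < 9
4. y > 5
No

A contradictory subset is {x - 3y = 10, x² < 9, y > 5}. No integer assignment can satisfy these jointly:

  - x - 3y = 10: is a linear equation tying the variables together
  - x² < 9: restricts x to |x| ≤ 2
  - y > 5: bounds one variable relative to a constant

Range argument: with x ∈ [-2, 2], y ∈ [6, ∞], the left side of the equation is at most -16, but the right side is 10 > -16. No integer solution exists.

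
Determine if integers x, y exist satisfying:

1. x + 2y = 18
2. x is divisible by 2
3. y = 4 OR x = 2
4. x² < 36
Yes

Take x = 2, y = 8. Substituting into each constraint:
  (1) 2 + 2(8) = 18 ✓
  (2) 2 = 2 × 1, remainder 0 ✓
  (3) x = 2, target 2 ✓ (second branch holds)
  (4) x² = (2)² = 4, and 4 < 36 ✓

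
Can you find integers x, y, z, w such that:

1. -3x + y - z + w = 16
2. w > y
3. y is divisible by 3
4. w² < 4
Yes

Take x = -5, y = 0, z = 0, w = 1. Substituting into each constraint:
  (1) -3(-5) + 0 + 0 + 1 = 16 ✓
  (2) 1 > 0 ✓
  (3) 0 = 3 × 0, remainder 0 ✓
  (4) w² = (1)² = 1, and 1 < 4 ✓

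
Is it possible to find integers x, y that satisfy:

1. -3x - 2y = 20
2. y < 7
Yes

Take x = 0, y = -10. Substituting into each constraint:
  (1) -3(0) - 2(-10) = 20 ✓
  (2) -10 < 7 ✓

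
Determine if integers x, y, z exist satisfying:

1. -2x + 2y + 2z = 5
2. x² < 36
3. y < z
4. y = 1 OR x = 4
No

Even the single constraint (-2x + 2y + 2z = 5) is infeasible over the integers.

  - -2x + 2y + 2z = 5: every term on the left is divisible by 2, so the LHS ≡ 0 (mod 2), but the RHS 5 is not — no integer solution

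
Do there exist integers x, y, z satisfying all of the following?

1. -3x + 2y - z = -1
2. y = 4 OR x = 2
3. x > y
Yes

Take x = 5, y = 4, z = -6. Substituting into each constraint:
  (1) -3(5) + 2(4) + 6 = -1 ✓
  (2) y = 4, target 4 ✓ (first branch holds)
  (3) 5 > 4 ✓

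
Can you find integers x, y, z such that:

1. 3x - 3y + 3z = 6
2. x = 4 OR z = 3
Yes

Take x = 0, y = 1, z = 3. Substituting into each constraint:
  (1) 3(0) - 3(1) + 3(3) = 6 ✓
  (2) z = 3, target 3 ✓ (second branch holds)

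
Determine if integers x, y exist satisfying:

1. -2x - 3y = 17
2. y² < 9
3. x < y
Yes

Take x = -10, y = 1. Substituting into each constraint:
  (1) -2(-10) - 3(1) = 17 ✓
  (2) y² = (1)² = 1, and 1 < 9 ✓
  (3) -10 < 1 ✓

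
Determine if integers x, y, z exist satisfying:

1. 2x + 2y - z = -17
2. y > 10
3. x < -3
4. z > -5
Yes

Take x = -4, y = 11, z = 31. Substituting into each constraint:
  (1) 2(-4) + 2(11) + (-31) = -17 ✓
  (2) 11 > 10 ✓
  (3) -4 < -3 ✓
  (4) 31 > -5 ✓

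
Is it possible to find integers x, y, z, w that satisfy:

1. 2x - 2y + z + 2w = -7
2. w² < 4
Yes

Take x = -4, y = 0, z = 1, w = 0. Substituting into each constraint:
  (1) 2(-4) - 2(0) + 1 + 2(0) = -7 ✓
  (2) w² = (0)² = 0, and 0 < 4 ✓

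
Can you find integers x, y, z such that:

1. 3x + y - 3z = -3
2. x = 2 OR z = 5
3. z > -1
Yes

Take x = 4, y = 0, z = 5. Substituting into each constraint:
  (1) 3(4) + 0 - 3(5) = -3 ✓
  (2) z = 5, target 5 ✓ (second branch holds)
  (3) 5 > -1 ✓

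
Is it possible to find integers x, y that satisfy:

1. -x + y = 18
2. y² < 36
Yes

Take x = -18, y = 0. Substituting into each constraint:
  (1) 18 + 0 = 18 ✓
  (2) y² = (0)² = 0, and 0 < 36 ✓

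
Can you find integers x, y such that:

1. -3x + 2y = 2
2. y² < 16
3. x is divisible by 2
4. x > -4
Yes

Take x = 0, y = 1. Substituting into each constraint:
  (1) -3(0) + 2(1) = 2 ✓
  (2) y² = (1)² = 1, and 1 < 16 ✓
  (3) 0 = 2 × 0, remainder 0 ✓
  (4) 0 > -4 ✓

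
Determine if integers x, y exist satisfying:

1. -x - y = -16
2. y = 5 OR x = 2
Yes

Take x = 11, y = 5. Substituting into each constraint:
  (1) (-11) + (-5) = -16 ✓
  (2) y = 5, target 5 ✓ (first branch holds)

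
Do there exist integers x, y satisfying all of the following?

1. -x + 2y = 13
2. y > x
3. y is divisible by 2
Yes

Take x = -13, y = 0. Substituting into each constraint:
  (1) 13 + 2(0) = 13 ✓
  (2) 0 > -13 ✓
  (3) 0 = 2 × 0, remainder 0 ✓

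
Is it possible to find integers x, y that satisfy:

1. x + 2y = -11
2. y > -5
Yes

Take x = -11, y = 0. Substituting into each constraint:
  (1) (-11) + 2(0) = -11 ✓
  (2) 0 > -5 ✓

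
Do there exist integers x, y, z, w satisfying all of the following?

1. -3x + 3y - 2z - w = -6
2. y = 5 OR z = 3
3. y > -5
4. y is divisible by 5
Yes

Take x = 7, y = 5, z = 0, w = 0. Substituting into each constraint:
  (1) -3(7) + 3(5) - 2(0) + 0 = -6 ✓
  (2) y = 5, target 5 ✓ (first branch holds)
  (3) 5 > -5 ✓
  (4) 5 = 5 × 1, remainder 0 ✓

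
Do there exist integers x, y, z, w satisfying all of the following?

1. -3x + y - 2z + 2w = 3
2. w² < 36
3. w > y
Yes

Take x = -2, y = -1, z = 1, w = 0. Substituting into each constraint:
  (1) -3(-2) + (-1) - 2(1) + 2(0) = 3 ✓
  (2) w² = (0)² = 0, and 0 < 36 ✓
  (3) 0 > -1 ✓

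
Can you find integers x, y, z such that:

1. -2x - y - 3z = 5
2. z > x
Yes

Take x = 0, y = -8, z = 1. Substituting into each constraint:
  (1) -2(0) + 8 - 3(1) = 5 ✓
  (2) 1 > 0 ✓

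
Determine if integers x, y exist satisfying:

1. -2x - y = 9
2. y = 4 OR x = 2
Yes

Take x = 2, y = -13. Substituting into each constraint:
  (1) -2(2) + 13 = 9 ✓
  (2) x = 2, target 2 ✓ (second branch holds)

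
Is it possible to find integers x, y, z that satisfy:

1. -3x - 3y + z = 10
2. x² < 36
Yes

Take x = -3, y = 0, z = 1. Substituting into each constraint:
  (1) -3(-3) - 3(0) + 1 = 10 ✓
  (2) x² = (-3)² = 9, and 9 < 36 ✓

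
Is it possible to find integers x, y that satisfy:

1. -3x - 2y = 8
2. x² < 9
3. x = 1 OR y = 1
No

A contradictory subset is {-3x - 2y = 8, x = 1 OR y = 1}. No integer assignment can satisfy these jointly:

  - -3x - 2y = 8: is a linear equation tying the variables together
  - x = 1 OR y = 1: forces a choice: either x = 1 or y = 1

Split on the disjunction (x = 1 OR y = 1):
  • If x = 1: with x = 1, every remaining term of the linear equation is divisible by 2, so the left side is ≡ 0 (mod 2); but the right side 11 ≡ 1 (mod 2). No integers can satisfy it.
  • If y = 1: with y = 1, every remaining term of the linear equation is divisible by 3, so the left side is ≡ 0 (mod 3); but the right side 10 ≡ 1 (mod 3). No integers can satisfy it.
Both branches are infeasible, so the system has no integer solution.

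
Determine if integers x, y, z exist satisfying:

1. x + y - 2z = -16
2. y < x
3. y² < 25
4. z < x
Yes

Take x = 18, y = 0, z = 17. Substituting into each constraint:
  (1) 18 + 0 - 2(17) = -16 ✓
  (2) 0 < 18 ✓
  (3) y² = (0)² = 0, and 0 < 25 ✓
  (4) 17 < 18 ✓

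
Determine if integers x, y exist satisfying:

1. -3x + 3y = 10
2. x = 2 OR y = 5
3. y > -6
No

Even the single constraint (-3x + 3y = 10) is infeasible over the integers.

  - -3x + 3y = 10: every term on the left is divisible by 3, so the LHS ≡ 0 (mod 3), but the RHS 10 is not — no integer solution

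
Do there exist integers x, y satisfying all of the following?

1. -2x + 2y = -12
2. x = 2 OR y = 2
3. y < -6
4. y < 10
No

A contradictory subset is {-2x + 2y = -12, x = 2 OR y = 2, y < -6}. No integer assignment can satisfy these jointly:

  - -2x + 2y = -12: is a linear equation tying the variables together
  - x = 2 OR y = 2: forces a choice: either x = 2 or y = 2
  - y < -6: bounds one variable relative to a constant

Split on the disjunction (x = 2 OR y = 2):
  • If x = 2: the equation forces y = -4, which contradicts the bound y ≤ -7.
  • If y = 2: this contradicts the bound y ≤ -7.
Both branches are infeasible, so the system has no integer solution.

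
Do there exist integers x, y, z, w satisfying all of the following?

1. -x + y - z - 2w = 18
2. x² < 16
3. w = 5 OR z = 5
Yes

Take x = 0, y = 1, z = 5, w = -11. Substituting into each constraint:
  (1) 0 + 1 + (-5) - 2(-11) = 18 ✓
  (2) x² = (0)² = 0, and 0 < 16 ✓
  (3) z = 5, target 5 ✓ (second branch holds)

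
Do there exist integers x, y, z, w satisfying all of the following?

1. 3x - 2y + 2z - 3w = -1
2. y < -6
Yes

Take x = -5, y = -7, z = 0, w = 0. Substituting into each constraint:
  (1) 3(-5) - 2(-7) + 2(0) - 3(0) = -1 ✓
  (2) -7 < -6 ✓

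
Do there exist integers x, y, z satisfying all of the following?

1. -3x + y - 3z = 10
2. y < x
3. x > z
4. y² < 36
Yes

Take x = 2, y = 1, z = -5. Substituting into each constraint:
  (1) -3(2) + 1 - 3(-5) = 10 ✓
  (2) 1 < 2 ✓
  (3) 2 > -5 ✓
  (4) y² = (1)² = 1, and 1 < 36 ✓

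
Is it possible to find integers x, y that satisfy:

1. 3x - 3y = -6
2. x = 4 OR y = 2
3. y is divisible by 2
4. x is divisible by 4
Yes

Take x = 0, y = 2. Substituting into each constraint:
  (1) 3(0) - 3(2) = -6 ✓
  (2) y = 2, target 2 ✓ (second branch holds)
  (3) 2 = 2 × 1, remainder 0 ✓
  (4) 0 = 4 × 0, remainder 0 ✓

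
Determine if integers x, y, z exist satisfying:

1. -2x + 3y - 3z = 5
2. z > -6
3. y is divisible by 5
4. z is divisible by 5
Yes

Take x = 5, y = 5, z = 0. Substituting into each constraint:
  (1) -2(5) + 3(5) - 3(0) = 5 ✓
  (2) 0 > -6 ✓
  (3) 5 = 5 × 1, remainder 0 ✓
  (4) 0 = 5 × 0, remainder 0 ✓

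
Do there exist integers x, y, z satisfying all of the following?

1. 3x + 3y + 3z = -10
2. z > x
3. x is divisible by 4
No

Even the single constraint (3x + 3y + 3z = -10) is infeasible over the integers.

  - 3x + 3y + 3z = -10: every term on the left is divisible by 3, so the LHS ≡ 0 (mod 3), but the RHS -10 is not — no integer solution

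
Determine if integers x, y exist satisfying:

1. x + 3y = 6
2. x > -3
Yes

Take x = 0, y = 2. Substituting into each constraint:
  (1) 0 + 3(2) = 6 ✓
  (2) 0 > -3 ✓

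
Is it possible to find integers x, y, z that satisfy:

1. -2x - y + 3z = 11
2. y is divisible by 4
Yes

Take x = 2, y = 0, z = 5. Substituting into each constraint:
  (1) -2(2) + 0 + 3(5) = 11 ✓
  (2) 0 = 4 × 0, remainder 0 ✓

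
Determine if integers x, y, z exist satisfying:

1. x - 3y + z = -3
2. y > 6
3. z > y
Yes

Take x = 10, y = 7, z = 8. Substituting into each constraint:
  (1) 10 - 3(7) + 8 = -3 ✓
  (2) 7 > 6 ✓
  (3) 8 > 7 ✓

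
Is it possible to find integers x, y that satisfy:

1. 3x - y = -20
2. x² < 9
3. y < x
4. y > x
No

A contradictory subset is {y < x, y > x}. No integer assignment can satisfy these jointly:

  - y < x: bounds one variable relative to another variable
  - y > x: bounds one variable relative to another variable

Direct contradiction: x > y and y > x cannot both hold.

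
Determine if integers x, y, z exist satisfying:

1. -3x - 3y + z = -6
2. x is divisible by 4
Yes

Take x = 0, y = 2, z = 0. Substituting into each constraint:
  (1) -3(0) - 3(2) + 0 = -6 ✓
  (2) 0 = 4 × 0, remainder 0 ✓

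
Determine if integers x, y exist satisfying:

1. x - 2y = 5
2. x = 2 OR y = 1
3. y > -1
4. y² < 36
Yes

Take x = 7, y = 1. Substituting into each constraint:
  (1) 7 - 2(1) = 5 ✓
  (2) y = 1, target 1 ✓ (second branch holds)
  (3) 1 > -1 ✓
  (4) y² = (1)² = 1, and 1 < 36 ✓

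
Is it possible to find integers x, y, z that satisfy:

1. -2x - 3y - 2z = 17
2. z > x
Yes

Take x = -1, y = -5, z = 0. Substituting into each constraint:
  (1) -2(-1) - 3(-5) - 2(0) = 17 ✓
  (2) 0 > -1 ✓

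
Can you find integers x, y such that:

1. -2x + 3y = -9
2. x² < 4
Yes

Take x = 0, y = -3. Substituting into each constraint:
  (1) -2(0) + 3(-3) = -9 ✓
  (2) x² = (0)² = 0, and 0 < 4 ✓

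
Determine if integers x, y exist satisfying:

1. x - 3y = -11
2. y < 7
Yes

Take x = -11, y = 0. Substituting into each constraint:
  (1) (-11) - 3(0) = -11 ✓
  (2) 0 < 7 ✓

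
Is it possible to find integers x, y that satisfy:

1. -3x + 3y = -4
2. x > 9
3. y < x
No

Even the single constraint (-3x + 3y = -4) is infeasible over the integers.

  - -3x + 3y = -4: every term on the left is divisible by 3, so the LHS ≡ 0 (mod 3), but the RHS -4 is not — no integer solution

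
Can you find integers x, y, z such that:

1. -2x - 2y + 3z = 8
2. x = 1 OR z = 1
Yes

Take x = 1, y = -2, z = 2. Substituting into each constraint:
  (1) -2(1) - 2(-2) + 3(2) = 8 ✓
  (2) x = 1, target 1 ✓ (first branch holds)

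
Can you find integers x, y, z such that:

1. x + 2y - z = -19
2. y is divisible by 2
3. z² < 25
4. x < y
Yes

Take x = -17, y = 0, z = 2. Substituting into each constraint:
  (1) (-17) + 2(0) + (-2) = -19 ✓
  (2) 0 = 2 × 0, remainder 0 ✓
  (3) z² = (2)² = 4, and 4 < 25 ✓
  (4) -17 < 0 ✓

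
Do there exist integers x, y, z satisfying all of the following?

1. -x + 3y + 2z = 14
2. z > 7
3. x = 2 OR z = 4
Yes

Take x = 2, y = 0, z = 8. Substituting into each constraint:
  (1) (-2) + 3(0) + 2(8) = 14 ✓
  (2) 8 > 7 ✓
  (3) x = 2, target 2 ✓ (first branch holds)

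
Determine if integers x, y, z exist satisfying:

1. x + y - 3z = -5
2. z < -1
Yes

Take x = 0, y = -11, z = -2. Substituting into each constraint:
  (1) 0 + (-11) - 3(-2) = -5 ✓
  (2) -2 < -1 ✓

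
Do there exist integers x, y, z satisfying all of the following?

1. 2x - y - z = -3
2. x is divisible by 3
Yes

Take x = 0, y = 3, z = 0. Substituting into each constraint:
  (1) 2(0) + (-3) + 0 = -3 ✓
  (2) 0 = 3 × 0, remainder 0 ✓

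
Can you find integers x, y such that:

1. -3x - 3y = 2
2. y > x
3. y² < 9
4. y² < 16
No

Even the single constraint (-3x - 3y = 2) is infeasible over the integers.

  - -3x - 3y = 2: every term on the left is divisible by 3, so the LHS ≡ 0 (mod 3), but the RHS 2 is not — no integer solution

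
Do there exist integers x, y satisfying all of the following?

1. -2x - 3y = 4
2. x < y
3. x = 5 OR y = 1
No

The full constraint system is jointly infeasible over the integers. Each constraint and what it forces:

  - -2x - 3y = 4: is a linear equation tying the variables together
  - x < y: bounds one variable relative to another variable
  - x = 5 OR y = 1: forces a choice: either x = 5 or y = 1

Split on the disjunction (x = 5 OR y = 1):
  • If x = 5: with x = 5, every remaining term of the linear equation is divisible by 3, so the left side is ≡ 0 (mod 3); but the right side 14 ≡ 2 (mod 3). No integers can satisfy it.
  • If y = 1: with y = 1, every remaining term of the linear equation is divisible by 2, so the left side is ≡ 0 (mod 2); but the right side 7 ≡ 1 (mod 2). No integers can satisfy it.
Both branches are infeasible, so the system has no integer solution.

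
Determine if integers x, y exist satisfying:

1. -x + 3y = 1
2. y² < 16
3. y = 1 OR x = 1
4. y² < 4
Yes

Take x = 2, y = 1. Substituting into each constraint:
  (1) (-2) + 3(1) = 1 ✓
  (2) y² = (1)² = 1, and 1 < 16 ✓
  (3) y = 1, target 1 ✓ (first branch holds)
  (4) y² = (1)² = 1, and 1 < 4 ✓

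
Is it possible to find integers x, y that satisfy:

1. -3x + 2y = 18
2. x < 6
Yes

Take x = 0, y = 9. Substituting into each constraint:
  (1) -3(0) + 2(9) = 18 ✓
  (2) 0 < 6 ✓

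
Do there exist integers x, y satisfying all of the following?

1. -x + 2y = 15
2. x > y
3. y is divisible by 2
Yes

Take x = 17, y = 16. Substituting into each constraint:
  (1) (-17) + 2(16) = 15 ✓
  (2) 17 > 16 ✓
  (3) 16 = 2 × 8, remainder 0 ✓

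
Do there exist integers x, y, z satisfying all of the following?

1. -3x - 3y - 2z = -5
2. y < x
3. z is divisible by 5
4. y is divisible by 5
Yes

Take x = 5, y = 0, z = -5. Substituting into each constraint:
  (1) -3(5) - 3(0) - 2(-5) = -5 ✓
  (2) 0 < 5 ✓
  (3) -5 = 5 × -1, remainder 0 ✓
  (4) 0 = 5 × 0, remainder 0 ✓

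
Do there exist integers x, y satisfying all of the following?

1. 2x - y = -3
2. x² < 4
Yes

Take x = -1, y = 1. Substituting into each constraint:
  (1) 2(-1) + (-1) = -3 ✓
  (2) x² = (-1)² = 1, and 1 < 4 ✓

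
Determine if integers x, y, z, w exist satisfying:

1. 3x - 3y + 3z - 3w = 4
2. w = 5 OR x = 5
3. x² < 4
No

Even the single constraint (3x - 3y + 3z - 3w = 4) is infeasible over the integers.

  - 3x - 3y + 3z - 3w = 4: every term on the left is divisible by 3, so the LHS ≡ 0 (mod 3), but the RHS 4 is not — no integer solution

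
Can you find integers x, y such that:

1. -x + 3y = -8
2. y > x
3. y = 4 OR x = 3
No

The full constraint system is jointly infeasible over the integers. Each constraint and what it forces:

  - -x + 3y = -8: is a linear equation tying the variables together
  - y > x: bounds one variable relative to another variable
  - y = 4 OR x = 3: forces a choice: either y = 4 or x = 3

Split on the disjunction (y = 4 OR x = 3):
  • If y = 4: the equation forces x = 20, giving (y, x) = (4, 20), which violates y > x.
  • If x = 3: with x = 3, every remaining term of the linear equation is divisible by 3, so the left side is ≡ 0 (mod 3); but the right side -5 ≡ 1 (mod 3). No integers can satisfy it.
Both branches are infeasible, so the system has no integer solution.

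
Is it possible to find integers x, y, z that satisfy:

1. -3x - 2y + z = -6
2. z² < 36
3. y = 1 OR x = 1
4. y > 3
Yes

Take x = 1, y = 4, z = 5. Substituting into each constraint:
  (1) -3(1) - 2(4) + 5 = -6 ✓
  (2) z² = (5)² = 25, and 25 < 36 ✓
  (3) x = 1, target 1 ✓ (second branch holds)
  (4) 4 > 3 ✓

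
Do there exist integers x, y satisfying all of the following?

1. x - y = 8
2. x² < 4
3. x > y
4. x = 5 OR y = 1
No

A contradictory subset is {x - y = 8, x² < 4, x = 5 OR y = 1}. No integer assignment can satisfy these jointly:

  - x - y = 8: is a linear equation tying the variables together
  - x² < 4: restricts x to |x| ≤ 1
  - x = 5 OR y = 1: forces a choice: either x = 5 or y = 1

Split on the disjunction (x = 5 OR y = 1):
  • If x = 5: this contradicts x² < 4, which requires |x| ≤ 1.
  • If y = 1: the equation forces x = 9, but x² < 4 requires |x| ≤ 1.
Both branches are infeasible, so the system has no integer solution.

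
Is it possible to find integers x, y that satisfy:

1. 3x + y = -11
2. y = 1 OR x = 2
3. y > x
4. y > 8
No

A contradictory subset is {3x + y = -11, y = 1 OR x = 2, y > 8}. No integer assignment can satisfy these jointly:

  - 3x + y = -11: is a linear equation tying the variables together
  - y = 1 OR x = 2: forces a choice: either y = 1 or x = 2
  - y > 8: bounds one variable relative to a constant

Split on the disjunction (y = 1 OR x = 2):
  • If y = 1: this contradicts the bound y ≥ 9.
  • If x = 2: the equation forces y = -17, which contradicts the bound y ≥ 9.
Both branches are infeasible, so the system has no integer solution.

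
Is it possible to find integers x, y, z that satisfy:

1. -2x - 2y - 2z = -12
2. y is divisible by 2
Yes

Take x = 0, y = 0, z = 6. Substituting into each constraint:
  (1) -2(0) - 2(0) - 2(6) = -12 ✓
  (2) 0 = 2 × 0, remainder 0 ✓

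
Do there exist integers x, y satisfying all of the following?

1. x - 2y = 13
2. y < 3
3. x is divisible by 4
No

A contradictory subset is {x - 2y = 13, x is divisible by 4}. No integer assignment can satisfy these jointly:

  - x - 2y = 13: is a linear equation tying the variables together
  - x is divisible by 4: restricts x to multiples of 4

Modular obstruction: writing x = 4x', every remaining term of the linear equation is divisible by 2, so the left side is ≡ 0 (mod 2); but the right side 13 ≡ 1 (mod 2). No integers can satisfy it.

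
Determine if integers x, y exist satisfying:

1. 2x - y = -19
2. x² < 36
Yes

Take x = 0, y = 19. Substituting into each constraint:
  (1) 2(0) + (-19) = -19 ✓
  (2) x² = (0)² = 0, and 0 < 36 ✓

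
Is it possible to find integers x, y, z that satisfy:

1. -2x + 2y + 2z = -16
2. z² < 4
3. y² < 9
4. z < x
Yes

Take x = 8, y = 0, z = 0. Substituting into each constraint:
  (1) -2(8) + 2(0) + 2(0) = -16 ✓
  (2) z² = (0)² = 0, and 0 < 4 ✓
  (3) y² = (0)² = 0, and 0 < 9 ✓
  (4) 0 < 8 ✓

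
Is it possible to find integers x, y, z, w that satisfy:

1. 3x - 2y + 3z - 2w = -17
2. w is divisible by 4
Yes

Take x = 1, y = 10, z = 0, w = 0. Substituting into each constraint:
  (1) 3(1) - 2(10) + 3(0) - 2(0) = -17 ✓
  (2) 0 = 4 × 0, remainder 0 ✓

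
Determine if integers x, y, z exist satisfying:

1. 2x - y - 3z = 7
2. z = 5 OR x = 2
Yes

Take x = 11, y = 0, z = 5. Substituting into each constraint:
  (1) 2(11) + 0 - 3(5) = 7 ✓
  (2) z = 5, target 5 ✓ (first branch holds)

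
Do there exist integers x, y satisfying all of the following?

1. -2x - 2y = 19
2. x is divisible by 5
No

Even the single constraint (-2x - 2y = 19) is infeasible over the integers.

  - -2x - 2y = 19: every term on the left is divisible by 2, so the LHS ≡ 0 (mod 2), but the RHS 19 is not — no integer solution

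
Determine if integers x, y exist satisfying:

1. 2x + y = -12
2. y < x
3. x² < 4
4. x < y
No

A contradictory subset is {y < x, x < y}. No integer assignment can satisfy these jointly:

  - y < x: bounds one variable relative to another variable
  - x < y: bounds one variable relative to another variable

Direct contradiction: x > y and y > x cannot both hold.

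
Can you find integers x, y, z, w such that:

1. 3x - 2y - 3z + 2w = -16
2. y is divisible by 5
Yes

Take x = 0, y = 0, z = 6, w = 1. Substituting into each constraint:
  (1) 3(0) - 2(0) - 3(6) + 2(1) = -16 ✓
  (2) 0 = 5 × 0, remainder 0 ✓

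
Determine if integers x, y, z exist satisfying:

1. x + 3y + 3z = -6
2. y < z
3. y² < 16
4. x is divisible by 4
Yes

Take x = -12, y = 0, z = 2. Substituting into each constraint:
  (1) (-12) + 3(0) + 3(2) = -6 ✓
  (2) 0 < 2 ✓
  (3) y² = (0)² = 0, and 0 < 16 ✓
  (4) -12 = 4 × -3, remainder 0 ✓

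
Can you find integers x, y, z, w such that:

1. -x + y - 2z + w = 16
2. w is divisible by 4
Yes

Take x = 0, y = 16, z = 0, w = 0. Substituting into each constraint:
  (1) 0 + 16 - 2(0) + 0 = 16 ✓
  (2) 0 = 4 × 0, remainder 0 ✓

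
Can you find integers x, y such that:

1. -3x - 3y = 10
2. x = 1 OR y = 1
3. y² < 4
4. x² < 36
No

Even the single constraint (-3x - 3y = 10) is infeasible over the integers.

  - -3x - 3y = 10: every term on the left is divisible by 3, so the LHS ≡ 0 (mod 3), but the RHS 10 is not — no integer solution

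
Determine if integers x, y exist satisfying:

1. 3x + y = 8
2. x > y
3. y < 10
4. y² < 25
Yes

Take x = 3, y = -1. Substituting into each constraint:
  (1) 3(3) + (-1) = 8 ✓
  (2) 3 > -1 ✓
  (3) -1 < 10 ✓
  (4) y² = (-1)² = 1, and 1 < 25 ✓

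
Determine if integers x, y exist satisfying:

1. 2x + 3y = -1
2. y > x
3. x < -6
Yes

Take x = -8, y = 5. Substituting into each constraint:
  (1) 2(-8) + 3(5) = -1 ✓
  (2) 5 > -8 ✓
  (3) -8 < -6 ✓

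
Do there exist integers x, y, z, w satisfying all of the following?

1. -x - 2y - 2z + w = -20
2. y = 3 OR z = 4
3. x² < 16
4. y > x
Yes

Take x = 2, y = 3, z = 6, w = 0. Substituting into each constraint:
  (1) (-2) - 2(3) - 2(6) + 0 = -20 ✓
  (2) y = 3, target 3 ✓ (first branch holds)
  (3) x² = (2)² = 4, and 4 < 16 ✓
  (4) 3 > 2 ✓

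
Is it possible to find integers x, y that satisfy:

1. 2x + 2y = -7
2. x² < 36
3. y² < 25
No

Even the single constraint (2x + 2y = -7) is infeasible over the integers.

  - 2x + 2y = -7: every term on the left is divisible by 2, so the LHS ≡ 0 (mod 2), but the RHS -7 is not — no integer solution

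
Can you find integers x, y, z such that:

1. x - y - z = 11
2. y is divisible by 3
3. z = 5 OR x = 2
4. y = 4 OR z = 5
Yes

Take x = 1, y = -15, z = 5. Substituting into each constraint:
  (1) 1 + 15 + (-5) = 11 ✓
  (2) -15 = 3 × -5, remainder 0 ✓
  (3) z = 5, target 5 ✓ (first branch holds)
  (4) z = 5, target 5 ✓ (second branch holds)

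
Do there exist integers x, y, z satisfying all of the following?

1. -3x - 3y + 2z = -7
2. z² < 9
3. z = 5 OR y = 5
Yes

Take x = -2, y = 5, z = 1. Substituting into each constraint:
  (1) -3(-2) - 3(5) + 2(1) = -7 ✓
  (2) z² = (1)² = 1, and 1 < 9 ✓
  (3) y = 5, target 5 ✓ (second branch holds)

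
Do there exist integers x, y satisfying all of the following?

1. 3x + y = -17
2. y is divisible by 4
Yes

Take x = 1, y = -20. Substituting into each constraint:
  (1) 3(1) + (-20) = -17 ✓
  (2) -20 = 4 × -5, remainder 0 ✓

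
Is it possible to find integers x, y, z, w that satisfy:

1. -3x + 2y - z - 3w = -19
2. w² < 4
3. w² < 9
Yes

Take x = 7, y = 1, z = 0, w = 0. Substituting into each constraint:
  (1) -3(7) + 2(1) + 0 - 3(0) = -19 ✓
  (2) w² = (0)² = 0, and 0 < 4 ✓
  (3) w² = (0)² = 0, and 0 < 9 ✓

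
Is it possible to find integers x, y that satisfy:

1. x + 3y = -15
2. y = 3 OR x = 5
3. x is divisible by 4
Yes

Take x = -24, y = 3. Substituting into each constraint:
  (1) (-24) + 3(3) = -15 ✓
  (2) y = 3, target 3 ✓ (first branch holds)
  (3) -24 = 4 × -6, remainder 0 ✓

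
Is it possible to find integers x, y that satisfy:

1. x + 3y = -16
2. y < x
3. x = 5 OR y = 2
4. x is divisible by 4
No

The full constraint system is jointly infeasible over the integers. Each constraint and what it forces:

  - x + 3y = -16: is a linear equation tying the variables together
  - y < x: bounds one variable relative to another variable
  - x = 5 OR y = 2: forces a choice: either x = 5 or y = 2
  - x is divisible by 4: restricts x to multiples of 4

Split on the disjunction (x = 5 OR y = 2):
  • If x = 5: this contradicts the divisibility constraint — 5 is not a multiple of 4.
  • If y = 2: with y = 2, writing x = 4x', every remaining term of the linear equation is divisible by 4, so the left side is ≡ 0 (mod 4); but the right side -22 ≡ 2 (mod 4). No integers can satisfy it.
Both branches are infeasible, so the system has no integer solution.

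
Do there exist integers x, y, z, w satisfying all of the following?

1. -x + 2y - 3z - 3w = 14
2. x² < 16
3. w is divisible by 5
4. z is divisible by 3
Yes

Take x = 0, y = 7, z = 0, w = 0. Substituting into each constraint:
  (1) 0 + 2(7) - 3(0) - 3(0) = 14 ✓
  (2) x² = (0)² = 0, and 0 < 16 ✓
  (3) 0 = 5 × 0, remainder 0 ✓
  (4) 0 = 3 × 0, remainder 0 ✓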